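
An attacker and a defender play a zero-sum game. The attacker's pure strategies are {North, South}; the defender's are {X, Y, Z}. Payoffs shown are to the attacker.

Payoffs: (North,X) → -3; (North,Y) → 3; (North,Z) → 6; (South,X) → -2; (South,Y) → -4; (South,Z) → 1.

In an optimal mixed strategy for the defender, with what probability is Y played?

Row minima: North → -3, South → -4; maximin = -3.
Column maxima: X → -2, Y → 3, Z → 6; minimax = -2.
-3 ≠ -2, so there is no saddle point; optimal play is mixed.
Z is strictly dominated by X (it gives the attacker strictly more in every row), so the defender never plays it.
On the remaining 2×2 (North, South vs X, Y):
Let the attacker play North with probability p. Expected payoff against X: (-3)p + (-2)(1−p) = −p − 2; against Y: 3p + (-4)(1−p) = 7p − 4.
Setting these equal: −p − 2 = 7p − 4 ⇒ −8p = -2 ⇒ p = 1/4, and the value is (-1)·(1/4) − 2 = -9/4.
For the defender: with q = P(X), equating North's and South's payoffs gives −6q + 3 = 2q − 4 ⇒ q = 7/8.

1/8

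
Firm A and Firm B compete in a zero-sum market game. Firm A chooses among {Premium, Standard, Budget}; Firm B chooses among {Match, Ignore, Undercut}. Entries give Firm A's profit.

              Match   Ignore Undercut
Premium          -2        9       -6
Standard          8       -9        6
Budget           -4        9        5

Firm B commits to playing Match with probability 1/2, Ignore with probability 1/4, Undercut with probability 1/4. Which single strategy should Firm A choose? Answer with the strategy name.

Standard

Expected payoff of Premium: (1/2)·(-2) + (1/4)·9 + (1/4)·(-6) = -1/4.
Expected payoff of Standard: (1/2)·8 + (1/4)·(-9) + (1/4)·6 = 13/4.
Expected payoff of Budget: (1/2)·(-4) + (1/4)·9 + (1/4)·5 = 3/2.
The largest is 13/4, so Firm A's best response is Standard.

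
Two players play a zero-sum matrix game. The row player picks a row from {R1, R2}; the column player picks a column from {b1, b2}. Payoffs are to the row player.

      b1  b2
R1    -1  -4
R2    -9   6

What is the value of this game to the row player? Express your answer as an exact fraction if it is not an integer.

Row minima: R1 → -4, R2 → -9; maximin = -4.
Column maxima: b1 → -1, b2 → 6; minimax = -1.
-4 ≠ -1, so there is no saddle point; optimal play is mixed.
Let the row player play R1 with probability p. Expected payoff against b1: (-1)p + (-9)(1−p) = 8p − 9; against b2: (-4)p + 6(1−p) = −10p + 6.
Setting these equal: 8p − 9 = −10p + 6 ⇒ 18p = 15 ⇒ p = 5/6, and the value is (8)·(5/6) − 9 = -7/3.
For the column player: with q = P(b1), equating R1's and R2's payoffs gives 3q − 4 = −15q + 6 ⇒ q = 5/9.

-7/3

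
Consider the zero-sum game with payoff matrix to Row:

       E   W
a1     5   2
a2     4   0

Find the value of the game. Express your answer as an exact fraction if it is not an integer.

Row minima: a1 → 2, a2 → 0; maximin = 2.
Column maxima: E → 5, W → 2; minimax = 2.
Since maximin = minimax = 2, there is a saddle point and the value is 2.

2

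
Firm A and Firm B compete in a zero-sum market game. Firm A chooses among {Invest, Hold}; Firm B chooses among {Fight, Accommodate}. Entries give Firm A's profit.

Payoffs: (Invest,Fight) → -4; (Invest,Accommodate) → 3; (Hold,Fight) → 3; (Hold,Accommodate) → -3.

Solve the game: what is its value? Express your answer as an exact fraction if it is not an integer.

-3/13

Row minima: Invest → -4, Hold → -3; maximin = -3.
Column maxima: Fight → 3, Accommodate → 3; minimax = 3.
-3 ≠ 3, so there is no saddle point; optimal play is mixed.
Let Firm A play Invest with probability p. Expected payoff against Fight: (-4)p + 3(1−p) = −7p + 3; against Accommodate: 3p + (-3)(1−p) = 6p − 3.
Setting these equal: −7p + 3 = 6p − 3 ⇒ −13p = -6 ⇒ p = 6/13, and the value is (-7)·(6/13) + 3 = -3/13.
For Firm B: with q = P(Fight), equating Invest's and Hold's payoffs gives −7q + 3 = 6q − 3 ⇒ q = 6/13.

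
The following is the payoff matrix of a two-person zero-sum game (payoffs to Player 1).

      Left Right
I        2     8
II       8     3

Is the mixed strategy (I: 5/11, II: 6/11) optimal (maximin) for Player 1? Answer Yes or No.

Yes

Against Left this mix gives (5/11)·2 + (6/11)·8 = 58/11.
Against Right this mix gives (5/11)·8 + (6/11)·3 = 58/11.
All of Player 2's active replies (Left, Right) yield 58/11, and no column does worse for Player 1. The mix makes Player 2 indifferent and guarantees 58/11, so it is optimal.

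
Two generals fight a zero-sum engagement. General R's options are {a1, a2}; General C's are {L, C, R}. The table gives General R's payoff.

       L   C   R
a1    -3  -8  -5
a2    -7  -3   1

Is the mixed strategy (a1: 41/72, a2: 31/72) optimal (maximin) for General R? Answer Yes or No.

No

Against L this mix gives (41/72)·(-3) + (31/72)·(-7) = -85/18.
Against C this mix gives (41/72)·(-8) + (31/72)·(-3) = -421/72.
Against R this mix gives (41/72)·(-5) + (31/72)·1 = -29/12.
General C will play C, holding General R to -421/72. Shifting weight toward the row that does better against C would raise this floor (the equalizing mix achieves -47/9 against both C and L), so the proposed strategy is not optimal.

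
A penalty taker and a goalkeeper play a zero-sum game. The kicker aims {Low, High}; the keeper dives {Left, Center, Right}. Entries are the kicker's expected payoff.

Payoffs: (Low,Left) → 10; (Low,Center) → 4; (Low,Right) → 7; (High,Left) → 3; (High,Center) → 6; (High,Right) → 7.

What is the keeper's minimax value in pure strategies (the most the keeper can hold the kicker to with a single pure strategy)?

6

Column maxima: Left → 10, Center → 6, Right → 7.
The smallest of these is 6.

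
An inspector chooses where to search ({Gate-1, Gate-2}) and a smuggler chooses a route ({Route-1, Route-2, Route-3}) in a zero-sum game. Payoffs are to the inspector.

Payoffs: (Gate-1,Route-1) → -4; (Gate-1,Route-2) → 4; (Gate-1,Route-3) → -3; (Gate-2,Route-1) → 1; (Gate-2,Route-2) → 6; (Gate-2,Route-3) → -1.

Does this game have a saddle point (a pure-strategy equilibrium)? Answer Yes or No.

Yes

Row minima: Gate-1 → -4, Gate-2 → -1; maximin = -1.
Column maxima: Route-1 → 1, Route-2 → 6, Route-3 → -1; minimax = -1.
maximin = minimax = -1, so a saddle point exists.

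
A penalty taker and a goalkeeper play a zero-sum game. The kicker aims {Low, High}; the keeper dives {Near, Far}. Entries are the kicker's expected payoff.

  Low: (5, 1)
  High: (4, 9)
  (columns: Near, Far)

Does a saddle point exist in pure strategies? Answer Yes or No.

No

Row minima: Low → 1, High → 4; maximin = 4.
Column maxima: Near → 5, Far → 9; minimax = 5.
4 ≠ 5, so no pure-strategy equilibrium exists.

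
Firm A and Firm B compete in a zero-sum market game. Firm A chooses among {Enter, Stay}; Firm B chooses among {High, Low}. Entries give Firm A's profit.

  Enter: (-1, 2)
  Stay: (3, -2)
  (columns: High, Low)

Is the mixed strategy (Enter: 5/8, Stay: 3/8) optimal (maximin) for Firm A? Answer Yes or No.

Against High this mix gives (5/8)·(-1) + (3/8)·3 = 1/2.
Against Low this mix gives (5/8)·2 + (3/8)·(-2) = 1/2.
All of Firm B's active replies (High, Low) yield 1/2, and no column does worse for Firm A. The mix makes Firm B indifferent and guarantees 1/2, so it is optimal.

Yes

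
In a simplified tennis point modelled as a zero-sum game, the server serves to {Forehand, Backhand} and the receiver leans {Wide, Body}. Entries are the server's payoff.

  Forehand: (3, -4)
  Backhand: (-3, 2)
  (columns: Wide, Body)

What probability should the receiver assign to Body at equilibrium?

1/2

Row minima: Forehand → -4, Backhand → -3; maximin = -3.
Column maxima: Wide → 3, Body → 2; minimax = 2.
-3 ≠ 2, so there is no saddle point; optimal play is mixed.
Let the server play Forehand with probability p. Expected payoff against Wide: 3p + (-3)(1−p) = 6p − 3; against Body: (-4)p + 2(1−p) = −6p + 2.
Setting these equal: 6p − 3 = −6p + 2 ⇒ 12p = 5 ⇒ p = 5/12, and the value is (6)·(5/12) − 3 = -1/2.
For the receiver: with q = P(Wide), equating Forehand's and Backhand's payoffs gives 7q − 4 = −5q + 2 ⇒ q = 1/2.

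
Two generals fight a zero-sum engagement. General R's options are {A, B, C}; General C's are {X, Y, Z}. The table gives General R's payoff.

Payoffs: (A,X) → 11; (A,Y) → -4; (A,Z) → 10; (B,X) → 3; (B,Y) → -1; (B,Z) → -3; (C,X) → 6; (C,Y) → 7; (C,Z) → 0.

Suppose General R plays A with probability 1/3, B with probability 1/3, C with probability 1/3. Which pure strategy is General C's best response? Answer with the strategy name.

If General C plays X, General R's expected payoff is (1/3)·11 + (1/3)·3 + (1/3)·6 = 20/3.
If General C plays Y, General R's expected payoff is (1/3)·(-4) + (1/3)·(-1) + (1/3)·7 = 2/3.
If General C plays Z, General R's expected payoff is (1/3)·10 + (1/3)·(-3) + (1/3)·0 = 7/3.
General C minimizes General R's payoff; the smallest is 2/3, so the best response is Y.

Y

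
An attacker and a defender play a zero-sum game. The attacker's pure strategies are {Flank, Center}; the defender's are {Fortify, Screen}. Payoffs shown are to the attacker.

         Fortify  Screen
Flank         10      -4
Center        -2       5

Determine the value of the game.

Row minima: Flank → -4, Center → -2; maximin = -2.
Column maxima: Fortify → 10, Screen → 5; minimax = 5.
-2 ≠ 5, so there is no saddle point; optimal play is mixed.
Let the attacker play Flank with probability p. Expected payoff against Fortify: 10p + (-2)(1−p) = 12p − 2; against Screen: (-4)p + 5(1−p) = −9p + 5.
Setting these equal: 12p − 2 = −9p + 5 ⇒ 21p = 7 ⇒ p = 1/3, and the value is (12)·(1/3) − 2 = 2.
For the defender: with q = P(Fortify), equating Flank's and Center's payoffs gives 14q − 4 = −7q + 5 ⇒ q = 3/7.

2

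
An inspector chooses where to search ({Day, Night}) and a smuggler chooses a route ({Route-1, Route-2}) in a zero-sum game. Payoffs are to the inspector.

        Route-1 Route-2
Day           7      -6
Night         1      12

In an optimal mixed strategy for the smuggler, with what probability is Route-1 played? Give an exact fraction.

Row minima: Day → -6, Night → 1; maximin = 1.
Column maxima: Route-1 → 7, Route-2 → 12; minimax = 7.
1 ≠ 7, so there is no saddle point; optimal play is mixed.
Let the inspector play Day with probability p. Expected payoff against Route-1: 7p + 1(1−p) = 6p + 1; against Route-2: (-6)p + 12(1−p) = −18p + 12.
Setting these equal: 6p + 1 = −18p + 12 ⇒ 24p = 11 ⇒ p = 11/24, and the value is (6)·(11/24) + 1 = 15/4.
For the smuggler: with q = P(Route-1), equating Day's and Night's payoffs gives 13q − 6 = −11q + 12 ⇒ q = 3/4.

3/4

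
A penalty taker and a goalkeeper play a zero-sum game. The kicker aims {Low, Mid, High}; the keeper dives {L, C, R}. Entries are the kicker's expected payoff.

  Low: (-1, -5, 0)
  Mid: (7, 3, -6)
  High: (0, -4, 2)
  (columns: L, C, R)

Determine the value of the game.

Row minima: Low → -5, Mid → -6, High → -4; maximin = -4.
Column maxima: L → 7, C → 3, R → 2; minimax = 2.
-4 ≠ 2, so there is no saddle point; optimal play is mixed.
Low is strictly dominated by High, so the kicker never plays it.
L is strictly dominated by C (it gives the kicker strictly more in every row), so the keeper never plays it.
On the remaining 2×2 (Mid, High vs C, R):
Let the kicker play Mid with probability p. Expected payoff against C: 3p + (-4)(1−p) = 7p − 4; against R: (-6)p + 2(1−p) = −8p + 2.
Setting these equal: 7p − 4 = −8p + 2 ⇒ 15p = 6 ⇒ p = 2/5, and the value is (7)·(2/5) − 4 = -6/5.
For the keeper: with q = P(C), equating Mid's and High's payoffs gives 9q − 6 = −6q + 2 ⇒ q = 8/15.

-6/5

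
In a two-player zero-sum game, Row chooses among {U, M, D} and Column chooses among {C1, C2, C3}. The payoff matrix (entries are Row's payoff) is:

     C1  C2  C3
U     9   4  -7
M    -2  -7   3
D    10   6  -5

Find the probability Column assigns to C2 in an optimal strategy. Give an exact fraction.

8/21

Row minima: U → -7, M → -7, D → -5; maximin = -5.
Column maxima: C1 → 10, C2 → 6, C3 → 3; minimax = 3.
-5 ≠ 3, so there is no saddle point; optimal play is mixed.
U is strictly dominated by D, so Row never plays it.
C1 is strictly dominated by C2 (it gives Row strictly more in every row), so Column never plays it.
On the remaining 2×2 (M, D vs C2, C3):
Let Row play M with probability p. Expected payoff against C2: (-7)p + 6(1−p) = −13p + 6; against C3: 3p + (-5)(1−p) = 8p − 5.
Setting these equal: −13p + 6 = 8p − 5 ⇒ −21p = -11 ⇒ p = 11/21, and the value is (-13)·(11/21) + 6 = -17/21.
For Column: with q = P(C2), equating M's and D's payoffs gives −10q + 3 = 11q − 5 ⇒ q = 8/21.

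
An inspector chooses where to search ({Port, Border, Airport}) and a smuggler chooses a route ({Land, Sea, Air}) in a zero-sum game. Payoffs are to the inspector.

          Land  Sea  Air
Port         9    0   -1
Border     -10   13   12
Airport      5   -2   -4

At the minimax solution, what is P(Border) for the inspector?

5/16

Row minima: Port → -1, Border → -10, Airport → -4; maximin = -1.
Column maxima: Land → 9, Sea → 13, Air → 12; minimax = 9.
-1 ≠ 9, so there is no saddle point; optimal play is mixed.
Airport is strictly dominated by Port, so the inspector never plays it.
Sea is strictly dominated by Air (it gives the inspector strictly more in every row), so the smuggler never plays it.
On the remaining 2×2 (Port, Border vs Land, Air):
Let the inspector play Port with probability p. Expected payoff against Land: 9p + (-10)(1−p) = 19p − 10; against Air: (-1)p + 12(1−p) = −13p + 12.
Setting these equal: 19p − 10 = −13p + 12 ⇒ 32p = 22 ⇒ p = 11/16, and the value is (19)·(11/16) − 10 = 49/16.
For the smuggler: with q = P(Land), equating Port's and Border's payoffs gives 10q − 1 = −22q + 12 ⇒ q = 13/32.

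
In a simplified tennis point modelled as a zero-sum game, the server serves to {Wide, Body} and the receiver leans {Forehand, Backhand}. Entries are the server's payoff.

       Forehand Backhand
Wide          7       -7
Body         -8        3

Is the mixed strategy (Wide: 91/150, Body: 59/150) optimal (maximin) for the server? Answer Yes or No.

Against Forehand this mix gives (91/150)·7 + (59/150)·(-8) = 11/10.
Against Backhand this mix gives (91/150)·(-7) + (59/150)·3 = -46/15.
The receiver will play Backhand, holding the server to -46/15. Shifting weight toward the row that does better against Backhand would raise this floor (the equalizing mix achieves -7/5 against both Backhand and Forehand), so the proposed strategy is not optimal.

No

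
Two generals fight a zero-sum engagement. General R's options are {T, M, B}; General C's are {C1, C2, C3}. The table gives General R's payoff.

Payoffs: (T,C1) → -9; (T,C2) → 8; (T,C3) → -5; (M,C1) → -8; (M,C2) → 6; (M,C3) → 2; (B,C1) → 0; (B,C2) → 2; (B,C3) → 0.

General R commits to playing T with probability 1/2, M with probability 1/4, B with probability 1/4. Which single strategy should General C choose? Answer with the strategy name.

If General C plays C1, General R's expected payoff is (1/2)·(-9) + (1/4)·(-8) + (1/4)·0 = -13/2.
If General C plays C2, General R's expected payoff is (1/2)·8 + (1/4)·6 + (1/4)·2 = 6.
If General C plays C3, General R's expected payoff is (1/2)·(-5) + (1/4)·2 + (1/4)·0 = -2.
General C minimizes General R's payoff; the smallest is -13/2, so the best response is C1.

C1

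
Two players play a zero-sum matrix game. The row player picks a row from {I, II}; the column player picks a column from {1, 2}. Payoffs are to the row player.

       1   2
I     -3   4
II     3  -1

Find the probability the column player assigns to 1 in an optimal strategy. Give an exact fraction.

Row minima: I → -3, II → -1; maximin = -1.
Column maxima: 1 → 3, 2 → 4; minimax = 3.
-1 ≠ 3, so there is no saddle point; optimal play is mixed.
Let the row player play I with probability p. Expected payoff against 1: (-3)p + 3(1−p) = −6p + 3; against 2: 4p + (-1)(1−p) = 5p − 1.
Setting these equal: −6p + 3 = 5p − 1 ⇒ −11p = -4 ⇒ p = 4/11, and the value is (-6)·(4/11) + 3 = 9/11.
For the column player: with q = P(1), equating I's and II's payoffs gives −7q + 4 = 4q − 1 ⇒ q = 5/11.

5/11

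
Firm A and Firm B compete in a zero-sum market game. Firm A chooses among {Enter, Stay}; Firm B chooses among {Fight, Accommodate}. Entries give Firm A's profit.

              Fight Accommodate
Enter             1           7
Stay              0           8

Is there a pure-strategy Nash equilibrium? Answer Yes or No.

Row minima: Enter → 1, Stay → 0; maximin = 1.
Column maxima: Fight → 1, Accommodate → 8; minimax = 1.
maximin = minimax = 1, so a saddle point exists.

Yes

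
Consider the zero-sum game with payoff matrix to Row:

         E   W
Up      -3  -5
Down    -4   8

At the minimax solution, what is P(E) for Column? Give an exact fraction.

Row minima: Up → -5, Down → -4; maximin = -4.
Column maxima: E → -3, W → 8; minimax = -3.
-4 ≠ -3, so there is no saddle point; optimal play is mixed.
Let Row play Up with probability p. Expected payoff against E: (-3)p + (-4)(1−p) = p − 4; against W: (-5)p + 8(1−p) = −13p + 8.
Setting these equal: p − 4 = −13p + 8 ⇒ 14p = 12 ⇒ p = 6/7, and the value is (1)·(6/7) − 4 = -22/7.
For Column: with q = P(E), equating Up's and Down's payoffs gives 2q − 5 = −12q + 8 ⇒ q = 13/14.

13/14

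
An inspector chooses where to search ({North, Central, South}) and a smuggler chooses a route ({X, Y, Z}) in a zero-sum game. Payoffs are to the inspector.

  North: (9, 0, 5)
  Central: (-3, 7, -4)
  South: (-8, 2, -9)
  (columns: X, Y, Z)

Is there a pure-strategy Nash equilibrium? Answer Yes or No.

No

Row minima: North → 0, Central → -4, South → -9; maximin = 0.
Column maxima: X → 9, Y → 7, Z → 5; minimax = 5.
0 ≠ 5, so no pure-strategy equilibrium exists.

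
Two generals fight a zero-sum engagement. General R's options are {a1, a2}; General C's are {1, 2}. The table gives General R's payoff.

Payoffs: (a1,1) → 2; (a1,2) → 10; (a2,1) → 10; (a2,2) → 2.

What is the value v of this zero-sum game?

Row minima: a1 → 2, a2 → 2; maximin = 2.
Column maxima: 1 → 10, 2 → 10; minimax = 10.
2 ≠ 10, so there is no saddle point; optimal play is mixed.
Let General R play a1 with probability p. Expected payoff against 1: 2p + 10(1−p) = −8p + 10; against 2: 10p + 2(1−p) = 8p + 2.
Setting these equal: −8p + 10 = 8p + 2 ⇒ −16p = -8 ⇒ p = 1/2, and the value is (-8)·(1/2) + 10 = 6.
For General C: with q = P(1), equating a1's and a2's payoffs gives −8q + 10 = 8q + 2 ⇒ q = 1/2.

6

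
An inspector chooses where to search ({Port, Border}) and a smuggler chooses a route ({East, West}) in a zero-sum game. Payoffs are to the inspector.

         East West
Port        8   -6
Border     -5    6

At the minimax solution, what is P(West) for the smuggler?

13/25

Row minima: Port → -6, Border → -5; maximin = -5.
Column maxima: East → 8, West → 6; minimax = 6.
-5 ≠ 6, so there is no saddle point; optimal play is mixed.
Let the inspector play Port with probability p. Expected payoff against East: 8p + (-5)(1−p) = 13p − 5; against West: (-6)p + 6(1−p) = −12p + 6.
Setting these equal: 13p − 5 = −12p + 6 ⇒ 25p = 11 ⇒ p = 11/25, and the value is (13)·(11/25) − 5 = 18/25.
For the smuggler: with q = P(East), equating Port's and Border's payoffs gives 14q − 6 = −11q + 6 ⇒ q = 12/25.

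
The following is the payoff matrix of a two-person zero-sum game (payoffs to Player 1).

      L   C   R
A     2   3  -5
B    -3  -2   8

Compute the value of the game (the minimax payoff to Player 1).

1/18

Row minima: A → -5, B → -3; maximin = -3.
Column maxima: L → 2, C → 3, R → 8; minimax = 2.
-3 ≠ 2, so there is no saddle point; optimal play is mixed.
C is strictly dominated by L (it gives Player 1 strictly more in every row), so Player 2 never plays it.
On the remaining 2×2 (A, B vs L, R):
Let Player 1 play A with probability p. Expected payoff against L: 2p + (-3)(1−p) = 5p − 3; against R: (-5)p + 8(1−p) = −13p + 8.
Setting these equal: 5p − 3 = −13p + 8 ⇒ 18p = 11 ⇒ p = 11/18, and the value is (5)·(11/18) − 3 = 1/18.
For Player 2: with q = P(L), equating A's and B's payoffs gives 7q − 5 = −11q + 8 ⇒ q = 13/18.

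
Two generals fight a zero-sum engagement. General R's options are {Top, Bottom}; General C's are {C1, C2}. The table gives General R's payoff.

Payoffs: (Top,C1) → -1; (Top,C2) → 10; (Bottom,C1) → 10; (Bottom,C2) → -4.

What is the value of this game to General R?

96/25

Row minima: Top → -1, Bottom → -4; maximin = -1.
Column maxima: C1 → 10, C2 → 10; minimax = 10.
-1 ≠ 10, so there is no saddle point; optimal play is mixed.
Let General R play Top with probability p. Expected payoff against C1: (-1)p + 10(1−p) = −11p + 10; against C2: 10p + (-4)(1−p) = 14p − 4.
Setting these equal: −11p + 10 = 14p − 4 ⇒ −25p = -14 ⇒ p = 14/25, and the value is (-11)·(14/25) + 10 = 96/25.
For General C: with q = P(C1), equating Top's and Bottom's payoffs gives −11q + 10 = 14q − 4 ⇒ q = 14/25.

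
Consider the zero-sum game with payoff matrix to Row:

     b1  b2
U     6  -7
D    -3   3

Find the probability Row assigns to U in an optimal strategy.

6/19

Row minima: U → -7, D → -3; maximin = -3.
Column maxima: b1 → 6, b2 → 3; minimax = 3.
-3 ≠ 3, so there is no saddle point; optimal play is mixed.
Let Row play U with probability p. Expected payoff against b1: 6p + (-3)(1−p) = 9p − 3; against b2: (-7)p + 3(1−p) = −10p + 3.
Setting these equal: 9p − 3 = −10p + 3 ⇒ 19p = 6 ⇒ p = 6/19, and the value is (9)·(6/19) − 3 = -3/19.
For Column: with q = P(b1), equating U's and D's payoffs gives 13q − 7 = −6q + 3 ⇒ q = 10/19.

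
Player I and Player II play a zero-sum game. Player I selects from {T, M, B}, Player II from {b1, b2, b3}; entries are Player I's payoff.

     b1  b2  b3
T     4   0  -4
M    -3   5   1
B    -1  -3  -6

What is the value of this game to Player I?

-2/3

Row minima: T → -4, M → -3, B → -6; maximin = -3.
Column maxima: b1 → 4, b2 → 5, b3 → 1; minimax = 1.
-3 ≠ 1, so there is no saddle point; optimal play is mixed.
B is strictly dominated by T, so Player I never plays it.
b2 is strictly dominated by b3 (it gives Player I strictly more in every row), so Player II never plays it.
On the remaining 2×2 (T, M vs b1, b3):
Let Player I play T with probability p. Expected payoff against b1: 4p + (-3)(1−p) = 7p − 3; against b3: (-4)p + 1(1−p) = −5p + 1.
Setting these equal: 7p − 3 = −5p + 1 ⇒ 12p = 4 ⇒ p = 1/3, and the value is (7)·(1/3) − 3 = -2/3.
For Player II: with q = P(b1), equating T's and M's payoffs gives 8q − 4 = −4q + 1 ⇒ q = 5/12.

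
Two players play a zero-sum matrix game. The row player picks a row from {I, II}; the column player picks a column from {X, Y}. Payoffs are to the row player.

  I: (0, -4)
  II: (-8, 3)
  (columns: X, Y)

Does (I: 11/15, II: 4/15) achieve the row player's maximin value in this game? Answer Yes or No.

Against X this mix gives (11/15)·0 + (4/15)·(-8) = -32/15.
Against Y this mix gives (11/15)·(-4) + (4/15)·3 = -32/15.
All of the column player's active replies (X, Y) yield -32/15, and no column does worse for the row player. The mix makes the column player indifferent and guarantees -32/15, so it is optimal.

Yes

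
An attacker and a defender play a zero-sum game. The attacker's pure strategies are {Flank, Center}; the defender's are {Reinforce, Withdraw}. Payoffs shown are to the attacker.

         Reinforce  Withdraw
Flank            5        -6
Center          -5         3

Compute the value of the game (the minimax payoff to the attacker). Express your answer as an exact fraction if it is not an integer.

-15/19

Row minima: Flank → -6, Center → -5; maximin = -5.
Column maxima: Reinforce → 5, Withdraw → 3; minimax = 3.
-5 ≠ 3, so there is no saddle point; optimal play is mixed.
Let the attacker play Flank with probability p. Expected payoff against Reinforce: 5p + (-5)(1−p) = 10p − 5; against Withdraw: (-6)p + 3(1−p) = −9p + 3.
Setting these equal: 10p − 5 = −9p + 3 ⇒ 19p = 8 ⇒ p = 8/19, and the value is (10)·(8/19) − 5 = -15/19.
For the defender: with q = P(Reinforce), equating Flank's and Center's payoffs gives 11q − 6 = −8q + 3 ⇒ q = 9/19.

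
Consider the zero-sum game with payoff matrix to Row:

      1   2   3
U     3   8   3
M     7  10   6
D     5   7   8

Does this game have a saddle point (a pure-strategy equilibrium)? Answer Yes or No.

No

Row minima: U → 3, M → 6, D → 5; maximin = 6.
Column maxima: 1 → 7, 2 → 10, 3 → 8; minimax = 7.
6 ≠ 7, so no pure-strategy equilibrium exists.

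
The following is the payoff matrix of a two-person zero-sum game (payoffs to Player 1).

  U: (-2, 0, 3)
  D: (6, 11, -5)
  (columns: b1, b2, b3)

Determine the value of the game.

Row minima: U → -2, D → -5; maximin = -2.
Column maxima: b1 → 6, b2 → 11, b3 → 3; minimax = 3.
-2 ≠ 3, so there is no saddle point; optimal play is mixed.
b2 is strictly dominated by b1 (it gives Player 1 strictly more in every row), so Player 2 never plays it.
On the remaining 2×2 (U, D vs b1, b3):
Let Player 1 play U with probability p. Expected payoff against b1: (-2)p + 6(1−p) = −8p + 6; against b3: 3p + (-5)(1−p) = 8p − 5.
Setting these equal: −8p + 6 = 8p − 5 ⇒ −16p = -11 ⇒ p = 11/16, and the value is (-8)·(11/16) + 6 = 1/2.
For Player 2: with q = P(b1), equating U's and D's payoffs gives −5q + 3 = 11q − 5 ⇒ q = 1/2.

1/2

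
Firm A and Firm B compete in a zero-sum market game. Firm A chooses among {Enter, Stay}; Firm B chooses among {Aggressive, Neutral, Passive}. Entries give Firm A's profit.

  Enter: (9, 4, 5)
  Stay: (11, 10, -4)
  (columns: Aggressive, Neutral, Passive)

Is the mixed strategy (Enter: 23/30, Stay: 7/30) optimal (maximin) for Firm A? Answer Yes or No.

No

Against Aggressive this mix gives (23/30)·9 + (7/30)·11 = 142/15.
Against Neutral this mix gives (23/30)·4 + (7/30)·10 = 27/5.
Against Passive this mix gives (23/30)·5 + (7/30)·(-4) = 29/10.
Firm B will play Passive, holding Firm A to 29/10. Shifting weight toward the row that does better against Passive would raise this floor (the equalizing mix achieves 22/5 against both Passive and Neutral), so the proposed strategy is not optimal.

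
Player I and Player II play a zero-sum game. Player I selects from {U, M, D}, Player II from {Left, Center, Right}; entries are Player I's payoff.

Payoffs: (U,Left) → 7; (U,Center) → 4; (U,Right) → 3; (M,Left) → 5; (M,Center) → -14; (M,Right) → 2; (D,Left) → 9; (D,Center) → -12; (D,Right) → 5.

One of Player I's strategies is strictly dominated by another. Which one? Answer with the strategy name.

U gives a strictly higher payoff than M against every column: 7 > 5, 4 > -14, 3 > 2.
So M is strictly dominated and Player I never plays it.

M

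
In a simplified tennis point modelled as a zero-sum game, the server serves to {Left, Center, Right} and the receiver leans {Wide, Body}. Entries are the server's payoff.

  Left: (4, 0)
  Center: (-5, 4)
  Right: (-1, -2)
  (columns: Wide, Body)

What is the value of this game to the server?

Row minima: Left → 0, Center → -5, Right → -2; maximin = 0.
Column maxima: Wide → 4, Body → 4; minimax = 4.
0 ≠ 4, so there is no saddle point; optimal play is mixed.
Right is strictly dominated by Left, so the server never plays it.
On the remaining 2×2 (Left, Center vs Wide, Body):
Let the server play Left with probability p. Expected payoff against Wide: 4p + (-5)(1−p) = 9p − 5; against Body: 0p + 4(1−p) = −4p + 4.
Setting these equal: 9p − 5 = −4p + 4 ⇒ 13p = 9 ⇒ p = 9/13, and the value is (9)·(9/13) − 5 = 16/13.
For the receiver: with q = P(Wide), equating Left's and Center's payoffs gives 4q = −9q + 4 ⇒ q = 4/13.

16/13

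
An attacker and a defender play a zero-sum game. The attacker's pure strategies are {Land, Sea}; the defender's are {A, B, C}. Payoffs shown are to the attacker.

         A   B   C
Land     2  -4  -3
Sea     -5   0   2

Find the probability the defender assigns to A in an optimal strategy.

4/11

Row minima: Land → -4, Sea → -5; maximin = -4.
Column maxima: A → 2, B → 0, C → 2; minimax = 0.
-4 ≠ 0, so there is no saddle point; optimal play is mixed.
C is strictly dominated by B (it gives the attacker strictly more in every row), so the defender never plays it.
On the remaining 2×2 (Land, Sea vs A, B):
Let the attacker play Land with probability p. Expected payoff against A: 2p + (-5)(1−p) = 7p − 5; against B: (-4)p + 0(1−p) = −4p.
Setting these equal: 7p − 5 = −4p ⇒ 11p = 5 ⇒ p = 5/11, and the value is (7)·(5/11) − 5 = -20/11.
For the defender: with q = P(A), equating Land's and Sea's payoffs gives 6q − 4 = −5q ⇒ q = 4/11.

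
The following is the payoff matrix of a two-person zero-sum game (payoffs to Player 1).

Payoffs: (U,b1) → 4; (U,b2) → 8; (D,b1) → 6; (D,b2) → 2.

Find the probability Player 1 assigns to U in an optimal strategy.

Row minima: U → 4, D → 2; maximin = 4.
Column maxima: b1 → 6, b2 → 8; minimax = 6.
4 ≠ 6, so there is no saddle point; optimal play is mixed.
Let Player 1 play U with probability p. Expected payoff against b1: 4p + 6(1−p) = −2p + 6; against b2: 8p + 2(1−p) = 6p + 2.
Setting these equal: −2p + 6 = 6p + 2 ⇒ −8p = -4 ⇒ p = 1/2, and the value is (-2)·(1/2) + 6 = 5.
For Player 2: with q = P(b1), equating U's and D's payoffs gives −4q + 8 = 4q + 2 ⇒ q = 3/4.

1/2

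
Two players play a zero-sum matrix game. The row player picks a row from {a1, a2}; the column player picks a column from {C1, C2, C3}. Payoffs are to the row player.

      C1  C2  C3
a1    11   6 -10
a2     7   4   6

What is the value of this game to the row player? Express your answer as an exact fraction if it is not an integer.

38/9

Row minima: a1 → -10, a2 → 4; maximin = 4.
Column maxima: C1 → 11, C2 → 6, C3 → 6; minimax = 6.
4 ≠ 6, so there is no saddle point; optimal play is mixed.
C1 is strictly dominated by C2 (it gives the row player strictly more in every row), so the column player never plays it.
On the remaining 2×2 (a1, a2 vs C2, C3):
Let the row player play a1 with probability p. Expected payoff against C2: 6p + 4(1−p) = 2p + 4; against C3: (-10)p + 6(1−p) = −16p + 6.
Setting these equal: 2p + 4 = −16p + 6 ⇒ 18p = 2 ⇒ p = 1/9, and the value is (2)·(1/9) + 4 = 38/9.
For the column player: with q = P(C2), equating a1's and a2's payoffs gives 16q − 10 = −2q + 6 ⇒ q = 8/9.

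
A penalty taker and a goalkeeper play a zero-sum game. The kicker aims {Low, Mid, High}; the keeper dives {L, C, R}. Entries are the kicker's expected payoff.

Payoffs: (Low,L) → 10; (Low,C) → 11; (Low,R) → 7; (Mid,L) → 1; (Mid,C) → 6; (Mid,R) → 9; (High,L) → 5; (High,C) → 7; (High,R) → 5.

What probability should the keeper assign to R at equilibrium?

9/11

Row minima: Low → 7, Mid → 1, High → 5; maximin = 7.
Column maxima: L → 10, C → 11, R → 9; minimax = 9.
7 ≠ 9, so there is no saddle point; optimal play is mixed.
High is strictly dominated by Low, so the kicker never plays it.
C is strictly dominated by L (it gives the kicker strictly more in every row), so the keeper never plays it.
On the remaining 2×2 (Low, Mid vs L, R):
Let the kicker play Low with probability p. Expected payoff against L: 10p + 1(1−p) = 9p + 1; against R: 7p + 9(1−p) = −2p + 9.
Setting these equal: 9p + 1 = −2p + 9 ⇒ 11p = 8 ⇒ p = 8/11, and the value is (9)·(8/11) + 1 = 83/11.
For the keeper: with q = P(L), equating Low's and Mid's payoffs gives 3q + 7 = −8q + 9 ⇒ q = 2/11.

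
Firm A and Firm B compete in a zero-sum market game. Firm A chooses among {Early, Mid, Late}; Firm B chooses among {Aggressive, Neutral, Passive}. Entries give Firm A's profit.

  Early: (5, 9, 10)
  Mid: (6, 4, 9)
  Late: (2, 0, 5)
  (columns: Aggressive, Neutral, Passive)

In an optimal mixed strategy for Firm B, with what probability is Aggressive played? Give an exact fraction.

5/6

Row minima: Early → 5, Mid → 4, Late → 0; maximin = 5.
Column maxima: Aggressive → 6, Neutral → 9, Passive → 10; minimax = 6.
5 ≠ 6, so there is no saddle point; optimal play is mixed.
Late is strictly dominated by Early, so Firm A never plays it.
Passive is strictly dominated by Aggressive (it gives Firm A strictly more in every row), so Firm B never plays it.
On the remaining 2×2 (Early, Mid vs Aggressive, Neutral):
Let Firm A play Early with probability p. Expected payoff against Aggressive: 5p + 6(1−p) = −p + 6; against Neutral: 9p + 4(1−p) = 5p + 4.
Setting these equal: −p + 6 = 5p + 4 ⇒ −6p = -2 ⇒ p = 1/3, and the value is (-1)·(1/3) + 6 = 17/3.
For Firm B: with q = P(Aggressive), equating Early's and Mid's payoffs gives −4q + 9 = 2q + 4 ⇒ q = 5/6.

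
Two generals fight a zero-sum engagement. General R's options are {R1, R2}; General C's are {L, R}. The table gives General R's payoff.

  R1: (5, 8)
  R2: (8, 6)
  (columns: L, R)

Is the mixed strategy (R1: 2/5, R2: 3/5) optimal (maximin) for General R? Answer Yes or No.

Against L this mix gives (2/5)·5 + (3/5)·8 = 34/5.
Against R this mix gives (2/5)·8 + (3/5)·6 = 34/5.
All of General C's active replies (L, R) yield 34/5, and no column does worse for General R. The mix makes General C indifferent and guarantees 34/5, so it is optimal.

Yes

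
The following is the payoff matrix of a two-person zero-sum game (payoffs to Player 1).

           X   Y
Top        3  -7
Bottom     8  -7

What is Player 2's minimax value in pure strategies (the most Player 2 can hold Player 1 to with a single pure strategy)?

Column maxima: X → 8, Y → -7.
The smallest of these is -7.

-7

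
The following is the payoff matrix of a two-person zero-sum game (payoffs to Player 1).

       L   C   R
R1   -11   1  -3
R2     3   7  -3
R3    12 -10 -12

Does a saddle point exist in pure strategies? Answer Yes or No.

Row minima: R1 → -11, R2 → -3, R3 → -12; maximin = -3.
Column maxima: L → 12, C → 7, R → -3; minimax = -3.
maximin = minimax = -3, so a saddle point exists.

Yes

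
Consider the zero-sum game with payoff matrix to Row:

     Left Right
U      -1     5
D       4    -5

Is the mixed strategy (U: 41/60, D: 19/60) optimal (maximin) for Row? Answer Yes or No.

No

Against Left this mix gives (41/60)·(-1) + (19/60)·4 = 7/12.
Against Right this mix gives (41/60)·5 + (19/60)·(-5) = 11/6.
Column will play Left, holding Row to 7/12. Shifting weight toward the row that does better against Left would raise this floor (the equalizing mix achieves 1 against both Left and Right), so the proposed strategy is not optimal.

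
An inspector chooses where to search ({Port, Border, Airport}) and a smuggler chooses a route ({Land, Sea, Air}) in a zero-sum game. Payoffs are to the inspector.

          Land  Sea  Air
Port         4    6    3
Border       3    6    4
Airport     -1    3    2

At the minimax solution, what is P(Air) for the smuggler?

1/2

Row minima: Port → 3, Border → 3, Airport → -1; maximin = 3.
Column maxima: Land → 4, Sea → 6, Air → 4; minimax = 4.
3 ≠ 4, so there is no saddle point; optimal play is mixed.
Airport is strictly dominated by Port, so the inspector never plays it.
Sea is strictly dominated by Land (it gives the inspector strictly more in every row), so the smuggler never plays it.
On the remaining 2×2 (Port, Border vs Land, Air):
Let the inspector play Port with probability p. Expected payoff against Land: 4p + 3(1−p) = p + 3; against Air: 3p + 4(1−p) = −p + 4.
Setting these equal: p + 3 = −p + 4 ⇒ 2p = 1 ⇒ p = 1/2, and the value is (1)·(1/2) + 3 = 7/2.
For the smuggler: with q = P(Land), equating Port's and Border's payoffs gives q + 3 = −q + 4 ⇒ q = 1/2.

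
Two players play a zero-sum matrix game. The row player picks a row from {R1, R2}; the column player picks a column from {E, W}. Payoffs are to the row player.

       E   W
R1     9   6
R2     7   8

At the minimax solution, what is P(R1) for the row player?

Row minima: R1 → 6, R2 → 7; maximin = 7.
Column maxima: E → 9, W → 8; minimax = 8.
7 ≠ 8, so there is no saddle point; optimal play is mixed.
Let the row player play R1 with probability p. Expected payoff against E: 9p + 7(1−p) = 2p + 7; against W: 6p + 8(1−p) = −2p + 8.
Setting these equal: 2p + 7 = −2p + 8 ⇒ 4p = 1 ⇒ p = 1/4, and the value is (2)·(1/4) + 7 = 15/2.
For the column player: with q = P(E), equating R1's and R2's payoffs gives 3q + 6 = −q + 8 ⇒ q = 1/2.

1/4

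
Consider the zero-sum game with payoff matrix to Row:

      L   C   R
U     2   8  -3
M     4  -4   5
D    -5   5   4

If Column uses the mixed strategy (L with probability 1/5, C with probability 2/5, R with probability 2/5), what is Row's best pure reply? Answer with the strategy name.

Expected payoff of U: (1/5)·2 + (2/5)·8 + (2/5)·(-3) = 12/5.
Expected payoff of M: (1/5)·4 + (2/5)·(-4) + (2/5)·5 = 6/5.
Expected payoff of D: (1/5)·(-5) + (2/5)·5 + (2/5)·4 = 13/5.
The largest is 13/5, so Row's best response is D.

D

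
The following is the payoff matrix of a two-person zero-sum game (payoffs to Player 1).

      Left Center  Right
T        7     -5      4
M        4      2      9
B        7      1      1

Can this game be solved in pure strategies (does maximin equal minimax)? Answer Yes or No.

Yes

Row minima: T → -5, M → 2, B → 1; maximin = 2.
Column maxima: Left → 7, Center → 2, Right → 9; minimax = 2.
maximin = minimax = 2, so a saddle point exists.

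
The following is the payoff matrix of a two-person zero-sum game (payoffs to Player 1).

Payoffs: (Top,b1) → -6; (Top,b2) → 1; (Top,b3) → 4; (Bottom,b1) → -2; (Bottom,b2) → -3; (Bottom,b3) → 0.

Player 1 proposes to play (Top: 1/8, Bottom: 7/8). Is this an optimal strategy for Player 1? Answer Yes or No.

Yes

Against b1 this mix gives (1/8)·(-6) + (7/8)·(-2) = -5/2.
Against b2 this mix gives (1/8)·1 + (7/8)·(-3) = -5/2.
Against b3 this mix gives (1/8)·4 + (7/8)·0 = 1/2.
All of Player 2's active replies (b1, b2) yield -5/2, and no column does worse for Player 1. The mix makes Player 2 indifferent and guarantees -5/2, so it is optimal.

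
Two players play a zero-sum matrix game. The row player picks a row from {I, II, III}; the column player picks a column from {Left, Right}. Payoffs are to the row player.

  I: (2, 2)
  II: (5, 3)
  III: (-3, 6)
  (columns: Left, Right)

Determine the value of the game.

39/11

Row minima: I → 2, II → 3, III → -3; maximin = 3.
Column maxima: Left → 5, Right → 6; minimax = 5.
3 ≠ 5, so there is no saddle point; optimal play is mixed.
I is strictly dominated by II, so the row player never plays it.
On the remaining 2×2 (II, III vs Left, Right):
Let the row player play II with probability p. Expected payoff against Left: 5p + (-3)(1−p) = 8p − 3; against Right: 3p + 6(1−p) = −3p + 6.
Setting these equal: 8p − 3 = −3p + 6 ⇒ 11p = 9 ⇒ p = 9/11, and the value is (8)·(9/11) − 3 = 39/11.
For the column player: with q = P(Left), equating II's and III's payoffs gives 2q + 3 = −9q + 6 ⇒ q = 3/11.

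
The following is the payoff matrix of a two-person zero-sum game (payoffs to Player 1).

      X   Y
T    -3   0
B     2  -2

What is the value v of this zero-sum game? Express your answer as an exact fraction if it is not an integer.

-6/7

Row minima: T → -3, B → -2; maximin = -2.
Column maxima: X → 2, Y → 0; minimax = 0.
-2 ≠ 0, so there is no saddle point; optimal play is mixed.
Let Player 1 play T with probability p. Expected payoff against X: (-3)p + 2(1−p) = −5p + 2; against Y: 0p + (-2)(1−p) = 2p − 2.
Setting these equal: −5p + 2 = 2p − 2 ⇒ −7p = -4 ⇒ p = 4/7, and the value is (-5)·(4/7) + 2 = -6/7.
For Player 2: with q = P(X), equating T's and B's payoffs gives −3q = 4q − 2 ⇒ q = 2/7.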